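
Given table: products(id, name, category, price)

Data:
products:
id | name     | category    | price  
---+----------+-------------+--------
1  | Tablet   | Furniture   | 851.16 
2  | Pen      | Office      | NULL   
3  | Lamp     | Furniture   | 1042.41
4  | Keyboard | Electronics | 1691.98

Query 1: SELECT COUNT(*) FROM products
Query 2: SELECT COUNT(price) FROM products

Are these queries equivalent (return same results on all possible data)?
No, not equivalent

Query 1 returns: [(4,)]
Query 2 returns: [(3,)]

Reason: COUNT(*) includes NULLs, COUNT(column) excludes them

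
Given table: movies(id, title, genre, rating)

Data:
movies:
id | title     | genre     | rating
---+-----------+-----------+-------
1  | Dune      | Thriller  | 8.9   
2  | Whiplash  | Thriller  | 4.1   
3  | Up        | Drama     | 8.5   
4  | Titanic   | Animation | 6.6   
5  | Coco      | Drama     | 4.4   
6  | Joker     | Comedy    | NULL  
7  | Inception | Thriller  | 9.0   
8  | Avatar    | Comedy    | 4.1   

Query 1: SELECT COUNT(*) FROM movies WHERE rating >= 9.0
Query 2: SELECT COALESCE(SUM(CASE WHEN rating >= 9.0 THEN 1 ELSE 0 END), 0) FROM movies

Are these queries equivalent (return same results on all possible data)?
Yes, equivalent

Both queries return: [(1,)]

Reason: COUNT with WHERE vs conditional SUM (COALESCE handles empty-table NULL)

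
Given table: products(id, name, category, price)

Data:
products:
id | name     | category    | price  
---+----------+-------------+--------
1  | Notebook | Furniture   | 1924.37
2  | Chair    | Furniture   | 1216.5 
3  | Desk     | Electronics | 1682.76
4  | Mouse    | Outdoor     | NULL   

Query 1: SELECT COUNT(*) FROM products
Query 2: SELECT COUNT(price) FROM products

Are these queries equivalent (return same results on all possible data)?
No, not equivalent

Query 1 returns: [(4,)]
Query 2 returns: [(3,)]

Reason: COUNT(*) includes NULLs, COUNT(column) excludes them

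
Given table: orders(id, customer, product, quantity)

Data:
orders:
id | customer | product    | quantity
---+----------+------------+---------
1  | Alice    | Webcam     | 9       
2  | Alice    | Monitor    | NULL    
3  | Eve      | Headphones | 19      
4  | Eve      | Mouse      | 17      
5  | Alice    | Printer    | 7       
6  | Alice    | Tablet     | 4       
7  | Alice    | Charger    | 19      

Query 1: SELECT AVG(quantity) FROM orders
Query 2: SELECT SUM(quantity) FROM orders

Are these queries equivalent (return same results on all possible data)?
No, not equivalent

Query 1 returns: [(12.5,)]
Query 2 returns: [(75,)]

Reason: AVG vs SUM give different aggregate values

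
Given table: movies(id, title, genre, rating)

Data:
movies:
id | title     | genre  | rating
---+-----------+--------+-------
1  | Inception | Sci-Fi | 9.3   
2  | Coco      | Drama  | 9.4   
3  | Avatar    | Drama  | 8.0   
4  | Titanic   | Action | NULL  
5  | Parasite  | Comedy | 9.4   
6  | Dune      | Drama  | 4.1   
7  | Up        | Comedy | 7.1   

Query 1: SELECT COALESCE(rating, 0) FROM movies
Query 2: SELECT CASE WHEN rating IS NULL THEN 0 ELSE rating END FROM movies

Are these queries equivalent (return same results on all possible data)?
Yes, equivalent

Both queries return: [(0,), (4.1,), (7.1,), (8.0,), (9.3,), (9.4,), (9.4,)]

Reason: COALESCE vs CASE for NULL handling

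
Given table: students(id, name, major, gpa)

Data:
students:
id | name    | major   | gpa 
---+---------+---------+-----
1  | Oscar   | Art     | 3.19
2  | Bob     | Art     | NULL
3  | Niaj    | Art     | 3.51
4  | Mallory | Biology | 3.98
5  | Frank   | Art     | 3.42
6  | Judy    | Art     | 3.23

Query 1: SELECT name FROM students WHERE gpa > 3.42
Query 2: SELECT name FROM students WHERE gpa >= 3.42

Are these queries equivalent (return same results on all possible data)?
No, not equivalent

Query 1 returns: [('Niaj',), ('Mallory',)]
Query 2 returns: [('Niaj',), ('Mallory',), ('Frank',)]

Reason: > vs >= gives different results when gpa = 3.42 exists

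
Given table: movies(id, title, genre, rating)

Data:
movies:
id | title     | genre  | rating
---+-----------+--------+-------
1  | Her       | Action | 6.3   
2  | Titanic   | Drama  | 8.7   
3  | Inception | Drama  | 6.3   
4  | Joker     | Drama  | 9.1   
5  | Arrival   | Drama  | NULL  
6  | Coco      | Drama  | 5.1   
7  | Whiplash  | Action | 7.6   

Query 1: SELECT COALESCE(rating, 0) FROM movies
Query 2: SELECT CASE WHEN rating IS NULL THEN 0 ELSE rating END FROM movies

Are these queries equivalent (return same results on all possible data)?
Yes, equivalent

Both queries return: [(0,), (5.1,), (6.3,), (6.3,), (7.6,), (8.7,), (9.1,)]

Reason: COALESCE vs CASE for NULL handling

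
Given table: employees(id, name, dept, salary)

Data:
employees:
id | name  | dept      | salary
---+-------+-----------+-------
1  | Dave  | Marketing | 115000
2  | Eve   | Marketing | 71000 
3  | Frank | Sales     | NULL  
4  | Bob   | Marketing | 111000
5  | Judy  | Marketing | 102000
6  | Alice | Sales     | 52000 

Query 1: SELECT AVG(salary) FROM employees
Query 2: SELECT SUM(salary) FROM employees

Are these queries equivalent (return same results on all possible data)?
No, not equivalent

Query 1 returns: [(90200.0,)]
Query 2 returns: [(451000,)]

Reason: AVG vs SUM give different aggregate values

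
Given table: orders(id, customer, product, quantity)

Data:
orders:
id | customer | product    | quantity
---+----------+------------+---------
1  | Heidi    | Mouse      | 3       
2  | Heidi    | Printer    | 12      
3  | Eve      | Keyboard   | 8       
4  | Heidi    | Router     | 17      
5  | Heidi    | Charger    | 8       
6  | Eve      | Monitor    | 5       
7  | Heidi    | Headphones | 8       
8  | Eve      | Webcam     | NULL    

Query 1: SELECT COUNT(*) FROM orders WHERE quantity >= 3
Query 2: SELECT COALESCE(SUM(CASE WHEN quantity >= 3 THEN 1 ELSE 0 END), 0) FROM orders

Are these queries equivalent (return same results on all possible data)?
Yes, equivalent

Both queries return: [(7,)]

Reason: COUNT with WHERE vs conditional SUM (COALESCE handles empty-table NULL)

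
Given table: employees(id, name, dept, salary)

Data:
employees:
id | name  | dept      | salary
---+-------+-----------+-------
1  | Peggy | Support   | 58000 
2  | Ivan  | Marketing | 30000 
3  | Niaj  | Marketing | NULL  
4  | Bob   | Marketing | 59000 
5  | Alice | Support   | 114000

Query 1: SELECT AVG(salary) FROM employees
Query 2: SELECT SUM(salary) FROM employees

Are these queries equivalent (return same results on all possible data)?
No, not equivalent

Query 1 returns: [(65250.0,)]
Query 2 returns: [(261000,)]

Reason: AVG vs SUM give different aggregate values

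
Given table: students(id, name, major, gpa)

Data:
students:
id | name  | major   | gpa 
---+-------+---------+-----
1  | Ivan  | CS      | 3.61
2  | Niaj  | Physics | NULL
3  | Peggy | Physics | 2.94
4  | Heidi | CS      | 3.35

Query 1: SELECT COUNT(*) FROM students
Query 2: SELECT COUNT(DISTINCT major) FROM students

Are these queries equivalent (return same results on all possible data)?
No, not equivalent

Query 1 returns: [(4,)]
Query 2 returns: [(2,)]

Reason: COUNT(*) counts rows, COUNT(DISTINCT major) counts unique majors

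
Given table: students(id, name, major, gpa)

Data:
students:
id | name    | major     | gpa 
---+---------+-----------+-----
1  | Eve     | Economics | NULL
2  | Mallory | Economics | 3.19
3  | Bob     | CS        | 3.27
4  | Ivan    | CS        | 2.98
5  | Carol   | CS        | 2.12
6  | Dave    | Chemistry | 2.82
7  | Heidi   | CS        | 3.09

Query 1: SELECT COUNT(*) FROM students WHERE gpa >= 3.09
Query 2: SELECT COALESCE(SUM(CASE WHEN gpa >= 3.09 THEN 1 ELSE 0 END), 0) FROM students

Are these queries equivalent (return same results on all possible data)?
Yes, equivalent

Both queries return: [(3,)]

Reason: COUNT with WHERE vs conditional SUM (COALESCE handles empty-table NULL)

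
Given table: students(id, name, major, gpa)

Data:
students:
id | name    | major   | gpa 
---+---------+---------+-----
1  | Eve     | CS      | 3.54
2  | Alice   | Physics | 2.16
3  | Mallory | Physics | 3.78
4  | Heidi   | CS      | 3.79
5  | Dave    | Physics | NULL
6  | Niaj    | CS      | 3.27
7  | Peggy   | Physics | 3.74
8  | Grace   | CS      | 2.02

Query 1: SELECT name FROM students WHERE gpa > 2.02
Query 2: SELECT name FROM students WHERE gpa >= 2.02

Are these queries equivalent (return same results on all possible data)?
No, not equivalent

Query 1 returns: [('Eve',), ('Alice',), ('Mallory',), ('Heidi',), ('Niaj',), ('Peggy',)]
Query 2 returns: [('Eve',), ('Alice',), ('Mallory',), ('Heidi',), ('Niaj',), ('Peggy',), ('Grace',)]

Reason: > vs >= gives different results when gpa = 2.02 exists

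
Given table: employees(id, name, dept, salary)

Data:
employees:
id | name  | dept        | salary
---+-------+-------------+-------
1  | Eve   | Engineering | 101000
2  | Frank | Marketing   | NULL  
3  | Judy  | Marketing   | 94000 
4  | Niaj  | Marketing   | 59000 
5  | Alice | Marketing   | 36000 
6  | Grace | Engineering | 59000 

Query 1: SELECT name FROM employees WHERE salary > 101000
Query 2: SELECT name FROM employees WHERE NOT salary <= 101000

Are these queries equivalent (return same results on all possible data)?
Yes, equivalent

Both queries return: []

Reason: Both filter salary > 101000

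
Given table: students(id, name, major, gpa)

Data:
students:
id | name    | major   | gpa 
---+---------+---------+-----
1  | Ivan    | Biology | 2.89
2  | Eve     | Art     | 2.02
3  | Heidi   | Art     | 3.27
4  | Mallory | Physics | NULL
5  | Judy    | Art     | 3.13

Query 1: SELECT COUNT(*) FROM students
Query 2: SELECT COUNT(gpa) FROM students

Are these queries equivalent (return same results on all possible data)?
No, not equivalent

Query 1 returns: [(5,)]
Query 2 returns: [(4,)]

Reason: COUNT(*) includes NULLs, COUNT(column) excludes them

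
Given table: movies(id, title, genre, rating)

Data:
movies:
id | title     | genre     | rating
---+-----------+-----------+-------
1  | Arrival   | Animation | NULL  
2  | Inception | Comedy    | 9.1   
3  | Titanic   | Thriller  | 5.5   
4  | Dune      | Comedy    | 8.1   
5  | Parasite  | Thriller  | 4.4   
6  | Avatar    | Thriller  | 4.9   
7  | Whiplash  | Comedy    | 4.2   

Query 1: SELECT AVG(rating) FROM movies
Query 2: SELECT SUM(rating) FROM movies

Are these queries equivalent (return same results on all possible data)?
No, not equivalent

Query 1 returns: [(6.033333333333334,)]
Query 2 returns: [(36.2,)]

Reason: AVG vs SUM give different aggregate values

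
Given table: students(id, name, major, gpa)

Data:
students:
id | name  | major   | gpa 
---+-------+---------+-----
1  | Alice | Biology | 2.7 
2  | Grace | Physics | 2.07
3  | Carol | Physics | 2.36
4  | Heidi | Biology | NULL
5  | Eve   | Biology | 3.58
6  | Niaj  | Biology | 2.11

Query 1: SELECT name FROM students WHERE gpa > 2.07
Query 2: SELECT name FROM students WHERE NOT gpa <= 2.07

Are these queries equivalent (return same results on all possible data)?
Yes, equivalent

Both queries return: [('Alice',), ('Carol',), ('Eve',), ('Niaj',)]

Reason: Both filter gpa > 2.07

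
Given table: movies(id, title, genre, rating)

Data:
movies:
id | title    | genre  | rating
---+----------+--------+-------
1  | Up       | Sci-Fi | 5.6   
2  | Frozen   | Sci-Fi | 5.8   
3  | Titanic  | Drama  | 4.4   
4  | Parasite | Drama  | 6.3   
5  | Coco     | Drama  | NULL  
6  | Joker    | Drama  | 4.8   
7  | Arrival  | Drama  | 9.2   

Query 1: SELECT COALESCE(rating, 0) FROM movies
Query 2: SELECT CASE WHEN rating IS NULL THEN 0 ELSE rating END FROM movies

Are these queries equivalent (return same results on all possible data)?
Yes, equivalent

Both queries return: [(0,), (4.4,), (4.8,), (5.6,), (5.8,), (6.3,), (9.2,)]

Reason: COALESCE vs CASE for NULL handling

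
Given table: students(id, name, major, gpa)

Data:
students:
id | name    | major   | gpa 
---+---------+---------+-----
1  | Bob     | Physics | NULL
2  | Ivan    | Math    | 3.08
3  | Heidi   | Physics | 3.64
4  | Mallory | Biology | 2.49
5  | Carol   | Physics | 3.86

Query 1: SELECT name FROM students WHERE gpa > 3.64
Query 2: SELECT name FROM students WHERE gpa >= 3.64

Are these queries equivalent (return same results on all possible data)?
No, not equivalent

Query 1 returns: [('Carol',)]
Query 2 returns: [('Heidi',), ('Carol',)]

Reason: > vs >= gives different results when gpa = 3.64 exists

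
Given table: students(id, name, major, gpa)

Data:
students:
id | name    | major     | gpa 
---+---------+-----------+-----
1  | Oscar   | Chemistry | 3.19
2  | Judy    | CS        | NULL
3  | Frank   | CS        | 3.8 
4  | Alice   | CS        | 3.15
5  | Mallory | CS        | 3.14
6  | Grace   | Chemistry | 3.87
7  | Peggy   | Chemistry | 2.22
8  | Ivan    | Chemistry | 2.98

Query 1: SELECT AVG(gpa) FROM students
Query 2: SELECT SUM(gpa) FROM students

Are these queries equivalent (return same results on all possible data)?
No, not equivalent

Query 1 returns: [(3.192857142857143,)]
Query 2 returns: [(22.35,)]

Reason: AVG vs SUM give different aggregate values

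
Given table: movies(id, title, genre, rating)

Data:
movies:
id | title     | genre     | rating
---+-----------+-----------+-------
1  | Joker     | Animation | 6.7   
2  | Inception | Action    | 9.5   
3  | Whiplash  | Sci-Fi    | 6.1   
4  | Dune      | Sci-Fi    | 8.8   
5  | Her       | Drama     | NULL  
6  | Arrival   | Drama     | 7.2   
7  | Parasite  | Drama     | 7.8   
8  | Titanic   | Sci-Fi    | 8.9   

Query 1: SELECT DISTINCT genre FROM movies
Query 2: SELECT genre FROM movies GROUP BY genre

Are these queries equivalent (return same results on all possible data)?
Yes, equivalent

Both queries return: [('Action',), ('Animation',), ('Drama',), ('Sci-Fi',)]

Reason: Both get unique genres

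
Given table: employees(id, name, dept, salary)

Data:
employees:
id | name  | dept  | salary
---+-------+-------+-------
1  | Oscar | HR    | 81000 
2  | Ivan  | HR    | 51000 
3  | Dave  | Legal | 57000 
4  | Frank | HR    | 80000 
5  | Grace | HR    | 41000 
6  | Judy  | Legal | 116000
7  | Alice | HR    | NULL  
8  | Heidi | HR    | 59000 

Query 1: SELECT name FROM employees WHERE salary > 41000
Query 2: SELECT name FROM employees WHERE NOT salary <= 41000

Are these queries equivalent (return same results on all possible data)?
Yes, equivalent

Both queries return: [('Dave',), ('Frank',), ('Heidi',), ('Ivan',), ('Judy',), ('Oscar',)]

Reason: Both filter salary > 41000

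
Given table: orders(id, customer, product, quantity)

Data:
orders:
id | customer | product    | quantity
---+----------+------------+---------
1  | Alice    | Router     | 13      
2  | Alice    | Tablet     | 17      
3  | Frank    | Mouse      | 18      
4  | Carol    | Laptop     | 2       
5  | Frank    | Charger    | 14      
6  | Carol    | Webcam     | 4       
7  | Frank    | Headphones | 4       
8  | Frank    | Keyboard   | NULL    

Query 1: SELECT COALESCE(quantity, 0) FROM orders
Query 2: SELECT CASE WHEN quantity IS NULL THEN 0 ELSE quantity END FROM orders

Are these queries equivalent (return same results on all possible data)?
Yes, equivalent

Both queries return: [(0,), (2,), (4,), (4,), (13,), (14,), (17,), (18,)]

Reason: COALESCE vs CASE for NULL handling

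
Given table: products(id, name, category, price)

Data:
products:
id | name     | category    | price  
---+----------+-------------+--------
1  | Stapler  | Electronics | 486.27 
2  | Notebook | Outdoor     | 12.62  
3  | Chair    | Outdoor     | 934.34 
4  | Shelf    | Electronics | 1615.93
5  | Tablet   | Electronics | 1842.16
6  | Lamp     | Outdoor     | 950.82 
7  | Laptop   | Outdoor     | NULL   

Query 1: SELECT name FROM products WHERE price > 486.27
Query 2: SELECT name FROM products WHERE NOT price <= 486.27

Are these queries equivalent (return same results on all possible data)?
Yes, equivalent

Both queries return: [('Chair',), ('Lamp',), ('Shelf',), ('Tablet',)]

Reason: Both filter price > 486.27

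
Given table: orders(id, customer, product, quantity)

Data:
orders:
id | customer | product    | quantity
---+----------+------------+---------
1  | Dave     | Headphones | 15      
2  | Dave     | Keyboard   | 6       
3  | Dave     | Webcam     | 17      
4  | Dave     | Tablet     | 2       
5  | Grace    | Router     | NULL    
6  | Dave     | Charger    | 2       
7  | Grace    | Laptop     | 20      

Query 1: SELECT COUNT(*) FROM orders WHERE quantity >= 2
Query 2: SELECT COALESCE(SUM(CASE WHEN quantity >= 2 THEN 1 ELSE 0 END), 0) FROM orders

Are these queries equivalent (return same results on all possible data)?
Yes, equivalent

Both queries return: [(6,)]

Reason: COUNT with WHERE vs conditional SUM (COALESCE handles empty-table NULL)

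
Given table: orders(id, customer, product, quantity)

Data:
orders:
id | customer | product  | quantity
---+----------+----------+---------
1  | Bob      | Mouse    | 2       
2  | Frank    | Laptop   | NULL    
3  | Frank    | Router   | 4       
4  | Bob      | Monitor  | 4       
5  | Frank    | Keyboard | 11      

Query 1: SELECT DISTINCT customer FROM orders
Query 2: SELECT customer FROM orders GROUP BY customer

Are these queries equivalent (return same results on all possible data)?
Yes, equivalent

Both queries return: [('Bob',), ('Frank',)]

Reason: Both get unique customers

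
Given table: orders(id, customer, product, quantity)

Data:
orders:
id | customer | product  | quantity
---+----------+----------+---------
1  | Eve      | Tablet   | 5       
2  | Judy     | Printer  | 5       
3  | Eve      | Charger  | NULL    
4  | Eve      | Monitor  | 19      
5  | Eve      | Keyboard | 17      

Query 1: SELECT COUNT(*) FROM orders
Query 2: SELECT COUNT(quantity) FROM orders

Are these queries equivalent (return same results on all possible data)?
No, not equivalent

Query 1 returns: [(5,)]
Query 2 returns: [(4,)]

Reason: COUNT(*) includes NULLs, COUNT(column) excludes them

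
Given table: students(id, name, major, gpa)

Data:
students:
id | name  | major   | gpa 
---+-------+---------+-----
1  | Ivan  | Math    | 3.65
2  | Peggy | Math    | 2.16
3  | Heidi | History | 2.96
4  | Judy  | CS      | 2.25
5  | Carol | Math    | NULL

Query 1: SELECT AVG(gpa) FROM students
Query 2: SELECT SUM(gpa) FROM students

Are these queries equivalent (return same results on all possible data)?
No, not equivalent

Query 1 returns: [(2.755,)]
Query 2 returns: [(11.02,)]

Reason: AVG vs SUM give different aggregate values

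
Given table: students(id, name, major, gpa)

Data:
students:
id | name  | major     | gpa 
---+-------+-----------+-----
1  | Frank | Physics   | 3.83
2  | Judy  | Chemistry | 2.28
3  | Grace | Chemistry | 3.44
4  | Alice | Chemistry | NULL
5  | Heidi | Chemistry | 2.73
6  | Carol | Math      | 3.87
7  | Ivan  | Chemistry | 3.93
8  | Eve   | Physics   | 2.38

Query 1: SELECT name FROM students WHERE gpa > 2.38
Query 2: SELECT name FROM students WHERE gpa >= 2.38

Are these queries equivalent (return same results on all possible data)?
No, not equivalent

Query 1 returns: [('Frank',), ('Grace',), ('Heidi',), ('Carol',), ('Ivan',)]
Query 2 returns: [('Frank',), ('Grace',), ('Heidi',), ('Carol',), ('Ivan',), ('Eve',)]

Reason: > vs >= gives different results when gpa = 2.38 exists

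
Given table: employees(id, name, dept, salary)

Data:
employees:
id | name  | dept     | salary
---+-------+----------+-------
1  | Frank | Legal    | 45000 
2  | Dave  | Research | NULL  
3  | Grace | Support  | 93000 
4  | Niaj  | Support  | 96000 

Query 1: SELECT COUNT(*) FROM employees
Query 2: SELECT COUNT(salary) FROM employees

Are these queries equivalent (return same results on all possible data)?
No, not equivalent

Query 1 returns: [(4,)]
Query 2 returns: [(3,)]

Reason: COUNT(*) includes NULLs, COUNT(column) excludes them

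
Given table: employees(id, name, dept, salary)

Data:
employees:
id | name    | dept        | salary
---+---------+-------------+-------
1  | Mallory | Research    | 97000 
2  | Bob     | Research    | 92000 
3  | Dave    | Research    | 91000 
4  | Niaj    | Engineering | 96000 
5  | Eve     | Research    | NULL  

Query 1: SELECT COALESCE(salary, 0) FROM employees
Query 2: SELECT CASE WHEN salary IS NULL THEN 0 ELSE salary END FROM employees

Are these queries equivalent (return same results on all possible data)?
Yes, equivalent

Both queries return: [(0,), (91000,), (92000,), (96000,), (97000,)]

Reason: COALESCE vs CASE for NULL handling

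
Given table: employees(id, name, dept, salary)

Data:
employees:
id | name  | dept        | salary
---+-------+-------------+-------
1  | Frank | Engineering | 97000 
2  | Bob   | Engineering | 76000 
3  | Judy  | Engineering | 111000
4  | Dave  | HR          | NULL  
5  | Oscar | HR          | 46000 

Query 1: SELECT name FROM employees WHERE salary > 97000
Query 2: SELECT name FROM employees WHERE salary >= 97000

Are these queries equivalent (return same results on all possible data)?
No, not equivalent

Query 1 returns: [('Judy',)]
Query 2 returns: [('Frank',), ('Judy',)]

Reason: > vs >= gives different results when salary = 97000 exists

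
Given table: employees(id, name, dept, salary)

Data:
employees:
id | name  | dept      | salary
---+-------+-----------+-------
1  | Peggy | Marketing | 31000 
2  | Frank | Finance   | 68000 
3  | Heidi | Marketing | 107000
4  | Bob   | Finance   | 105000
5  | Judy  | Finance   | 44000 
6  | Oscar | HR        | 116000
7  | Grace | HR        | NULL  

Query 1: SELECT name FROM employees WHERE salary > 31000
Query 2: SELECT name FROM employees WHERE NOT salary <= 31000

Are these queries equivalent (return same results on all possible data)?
Yes, equivalent

Both queries return: [('Bob',), ('Frank',), ('Heidi',), ('Judy',), ('Oscar',)]

Reason: Both filter salary > 31000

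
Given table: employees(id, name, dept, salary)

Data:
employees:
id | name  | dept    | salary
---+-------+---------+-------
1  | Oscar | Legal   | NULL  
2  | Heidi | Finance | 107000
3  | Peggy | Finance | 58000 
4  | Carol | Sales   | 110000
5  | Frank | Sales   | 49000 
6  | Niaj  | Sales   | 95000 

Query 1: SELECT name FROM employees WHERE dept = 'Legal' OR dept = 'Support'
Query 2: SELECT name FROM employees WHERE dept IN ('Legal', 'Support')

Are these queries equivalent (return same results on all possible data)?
Yes, equivalent

Both queries return: [('Oscar',)]

Reason: OR vs IN are equivalent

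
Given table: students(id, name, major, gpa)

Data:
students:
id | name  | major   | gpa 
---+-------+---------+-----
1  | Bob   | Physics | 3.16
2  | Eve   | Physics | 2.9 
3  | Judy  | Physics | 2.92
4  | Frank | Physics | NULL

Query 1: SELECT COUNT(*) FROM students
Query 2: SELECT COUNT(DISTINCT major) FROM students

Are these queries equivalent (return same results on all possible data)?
No, not equivalent

Query 1 returns: [(4,)]
Query 2 returns: [(1,)]

Reason: COUNT(*) counts rows, COUNT(DISTINCT major) counts unique majors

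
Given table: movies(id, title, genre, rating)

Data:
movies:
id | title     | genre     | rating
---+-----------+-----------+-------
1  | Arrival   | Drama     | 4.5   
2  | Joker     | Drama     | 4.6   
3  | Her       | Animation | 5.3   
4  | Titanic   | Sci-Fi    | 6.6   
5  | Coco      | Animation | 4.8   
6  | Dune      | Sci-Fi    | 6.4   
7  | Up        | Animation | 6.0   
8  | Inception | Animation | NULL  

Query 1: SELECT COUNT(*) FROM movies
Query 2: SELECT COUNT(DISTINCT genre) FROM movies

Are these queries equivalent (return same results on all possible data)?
No, not equivalent

Query 1 returns: [(8,)]
Query 2 returns: [(3,)]

Reason: COUNT(*) counts rows, COUNT(DISTINCT genre) counts unique genres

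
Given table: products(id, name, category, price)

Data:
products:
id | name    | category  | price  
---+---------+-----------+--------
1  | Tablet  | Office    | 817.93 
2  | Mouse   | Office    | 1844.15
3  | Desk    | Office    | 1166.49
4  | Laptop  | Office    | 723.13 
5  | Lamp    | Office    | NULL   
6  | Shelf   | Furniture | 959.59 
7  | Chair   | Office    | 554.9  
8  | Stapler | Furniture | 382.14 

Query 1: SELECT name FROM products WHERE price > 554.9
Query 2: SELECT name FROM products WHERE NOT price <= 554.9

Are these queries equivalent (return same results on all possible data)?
Yes, equivalent

Both queries return: [('Desk',), ('Laptop',), ('Mouse',), ('Shelf',), ('Tablet',)]

Reason: Both filter price > 554.9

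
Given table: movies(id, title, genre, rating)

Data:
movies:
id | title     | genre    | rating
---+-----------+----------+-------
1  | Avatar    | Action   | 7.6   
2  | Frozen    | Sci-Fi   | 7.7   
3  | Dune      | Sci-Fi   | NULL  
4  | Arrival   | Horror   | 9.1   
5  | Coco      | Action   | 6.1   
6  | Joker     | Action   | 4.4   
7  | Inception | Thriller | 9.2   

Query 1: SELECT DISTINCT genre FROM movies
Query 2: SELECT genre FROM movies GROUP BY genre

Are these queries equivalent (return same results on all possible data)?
Yes, equivalent

Both queries return: [('Action',), ('Horror',), ('Sci-Fi',), ('Thriller',)]

Reason: Both get unique genres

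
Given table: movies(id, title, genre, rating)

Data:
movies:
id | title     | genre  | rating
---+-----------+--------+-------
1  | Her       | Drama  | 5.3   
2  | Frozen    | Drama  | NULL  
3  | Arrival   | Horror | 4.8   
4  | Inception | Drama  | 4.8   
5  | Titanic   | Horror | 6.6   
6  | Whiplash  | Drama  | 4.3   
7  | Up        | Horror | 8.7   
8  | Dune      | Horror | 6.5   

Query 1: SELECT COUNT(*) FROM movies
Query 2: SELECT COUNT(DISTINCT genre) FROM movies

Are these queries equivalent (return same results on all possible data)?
No, not equivalent

Query 1 returns: [(8,)]
Query 2 returns: [(2,)]

Reason: COUNT(*) counts rows, COUNT(DISTINCT genre) counts unique genres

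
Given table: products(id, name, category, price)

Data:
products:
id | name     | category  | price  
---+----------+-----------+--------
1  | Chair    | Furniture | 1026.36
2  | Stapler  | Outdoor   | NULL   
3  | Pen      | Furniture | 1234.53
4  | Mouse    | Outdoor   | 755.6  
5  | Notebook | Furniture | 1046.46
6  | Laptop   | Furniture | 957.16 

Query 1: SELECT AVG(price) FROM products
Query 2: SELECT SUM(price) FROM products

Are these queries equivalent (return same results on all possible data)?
No, not equivalent

Query 1 returns: [(1004.0219999999999,)]
Query 2 returns: [(5020.11,)]

Reason: AVG vs SUM give different aggregate values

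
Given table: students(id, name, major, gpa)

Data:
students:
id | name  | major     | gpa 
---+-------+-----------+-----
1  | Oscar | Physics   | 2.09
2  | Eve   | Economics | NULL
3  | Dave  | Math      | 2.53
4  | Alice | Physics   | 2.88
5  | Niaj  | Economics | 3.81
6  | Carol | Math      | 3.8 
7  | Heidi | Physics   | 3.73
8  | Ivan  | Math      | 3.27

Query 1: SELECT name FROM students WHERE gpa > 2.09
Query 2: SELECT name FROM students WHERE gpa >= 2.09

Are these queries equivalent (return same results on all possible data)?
No, not equivalent

Query 1 returns: [('Dave',), ('Alice',), ('Niaj',), ('Carol',), ('Heidi',), ('Ivan',)]
Query 2 returns: [('Oscar',), ('Dave',), ('Alice',), ('Niaj',), ('Carol',), ('Heidi',), ('Ivan',)]

Reason: > vs >= gives different results when gpa = 2.09 exists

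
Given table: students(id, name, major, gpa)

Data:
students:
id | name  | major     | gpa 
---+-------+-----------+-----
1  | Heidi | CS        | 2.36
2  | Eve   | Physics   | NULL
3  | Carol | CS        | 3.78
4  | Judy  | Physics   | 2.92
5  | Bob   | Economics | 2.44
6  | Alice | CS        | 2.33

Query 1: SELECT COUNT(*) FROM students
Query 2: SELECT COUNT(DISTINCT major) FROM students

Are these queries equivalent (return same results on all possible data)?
No, not equivalent

Query 1 returns: [(6,)]
Query 2 returns: [(3,)]

Reason: COUNT(*) counts rows, COUNT(DISTINCT major) counts unique majors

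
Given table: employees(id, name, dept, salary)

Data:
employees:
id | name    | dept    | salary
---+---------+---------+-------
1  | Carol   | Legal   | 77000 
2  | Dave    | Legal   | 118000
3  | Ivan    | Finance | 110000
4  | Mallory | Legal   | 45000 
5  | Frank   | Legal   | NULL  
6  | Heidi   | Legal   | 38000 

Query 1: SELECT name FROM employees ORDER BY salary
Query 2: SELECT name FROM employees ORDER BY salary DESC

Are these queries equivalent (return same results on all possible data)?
No, not equivalent

Query 1 returns: [('Frank',), ('Heidi',), ('Mallory',), ('Carol',), ('Ivan',), ('Dave',)]
Query 2 returns: [('Dave',), ('Ivan',), ('Carol',), ('Mallory',), ('Heidi',), ('Frank',)]

Reason: ASC vs DESC gives opposite ordering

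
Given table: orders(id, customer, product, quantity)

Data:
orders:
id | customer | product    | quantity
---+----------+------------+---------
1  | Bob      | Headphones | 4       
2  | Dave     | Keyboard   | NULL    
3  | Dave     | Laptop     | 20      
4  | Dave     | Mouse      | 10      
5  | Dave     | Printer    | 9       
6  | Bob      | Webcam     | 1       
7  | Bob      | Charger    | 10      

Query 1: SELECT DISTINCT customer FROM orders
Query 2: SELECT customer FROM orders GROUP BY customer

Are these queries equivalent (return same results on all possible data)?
Yes, equivalent

Both queries return: [('Bob',), ('Dave',)]

Reason: Both get unique customers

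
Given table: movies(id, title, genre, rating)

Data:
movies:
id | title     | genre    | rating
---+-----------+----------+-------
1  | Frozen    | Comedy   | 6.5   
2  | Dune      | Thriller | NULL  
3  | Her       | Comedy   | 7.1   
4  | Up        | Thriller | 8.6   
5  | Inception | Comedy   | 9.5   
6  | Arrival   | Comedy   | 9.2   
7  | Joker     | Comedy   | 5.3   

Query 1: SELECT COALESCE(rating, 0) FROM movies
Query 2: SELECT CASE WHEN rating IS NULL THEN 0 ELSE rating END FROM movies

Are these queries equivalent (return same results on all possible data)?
Yes, equivalent

Both queries return: [(0,), (5.3,), (6.5,), (7.1,), (8.6,), (9.2,), (9.5,)]

Reason: COALESCE vs CASE for NULL handling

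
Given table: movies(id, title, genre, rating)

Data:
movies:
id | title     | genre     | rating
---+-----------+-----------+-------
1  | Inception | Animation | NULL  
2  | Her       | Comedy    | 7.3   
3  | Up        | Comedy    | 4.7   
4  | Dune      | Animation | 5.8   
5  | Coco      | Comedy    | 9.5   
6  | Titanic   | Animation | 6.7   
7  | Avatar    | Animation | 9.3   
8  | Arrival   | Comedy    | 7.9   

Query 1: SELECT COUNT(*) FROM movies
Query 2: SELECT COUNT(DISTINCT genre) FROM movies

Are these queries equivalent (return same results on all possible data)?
No, not equivalent

Query 1 returns: [(8,)]
Query 2 returns: [(2,)]

Reason: COUNT(*) counts rows, COUNT(DISTINCT genre) counts unique genres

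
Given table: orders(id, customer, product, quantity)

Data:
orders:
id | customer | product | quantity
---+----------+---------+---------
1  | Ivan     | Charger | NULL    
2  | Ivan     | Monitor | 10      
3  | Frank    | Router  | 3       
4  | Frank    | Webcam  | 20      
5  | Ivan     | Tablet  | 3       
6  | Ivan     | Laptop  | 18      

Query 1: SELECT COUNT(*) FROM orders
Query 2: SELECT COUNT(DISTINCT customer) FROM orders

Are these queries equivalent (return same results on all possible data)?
No, not equivalent

Query 1 returns: [(6,)]
Query 2 returns: [(2,)]

Reason: COUNT(*) counts rows, COUNT(DISTINCT customer) counts unique customers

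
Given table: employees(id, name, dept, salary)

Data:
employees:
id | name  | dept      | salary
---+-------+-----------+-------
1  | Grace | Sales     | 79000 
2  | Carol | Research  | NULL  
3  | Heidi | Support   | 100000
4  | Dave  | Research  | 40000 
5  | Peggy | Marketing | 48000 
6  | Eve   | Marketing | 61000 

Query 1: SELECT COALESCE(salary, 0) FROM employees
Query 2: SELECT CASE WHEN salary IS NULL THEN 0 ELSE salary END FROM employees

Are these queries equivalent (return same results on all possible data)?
Yes, equivalent

Both queries return: [(0,), (40000,), (48000,), (61000,), (79000,), (100000,)]

Reason: COALESCE vs CASE for NULL handling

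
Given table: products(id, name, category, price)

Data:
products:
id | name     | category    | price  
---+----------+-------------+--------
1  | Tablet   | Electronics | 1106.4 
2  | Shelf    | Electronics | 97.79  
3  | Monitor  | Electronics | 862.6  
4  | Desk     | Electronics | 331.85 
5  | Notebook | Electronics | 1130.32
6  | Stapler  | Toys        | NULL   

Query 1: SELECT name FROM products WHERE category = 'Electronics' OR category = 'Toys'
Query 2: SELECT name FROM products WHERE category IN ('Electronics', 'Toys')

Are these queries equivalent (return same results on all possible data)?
Yes, equivalent

Both queries return: [('Desk',), ('Monitor',), ('Notebook',), ('Shelf',), ('Stapler',), ('Tablet',)]

Reason: OR vs IN are equivalent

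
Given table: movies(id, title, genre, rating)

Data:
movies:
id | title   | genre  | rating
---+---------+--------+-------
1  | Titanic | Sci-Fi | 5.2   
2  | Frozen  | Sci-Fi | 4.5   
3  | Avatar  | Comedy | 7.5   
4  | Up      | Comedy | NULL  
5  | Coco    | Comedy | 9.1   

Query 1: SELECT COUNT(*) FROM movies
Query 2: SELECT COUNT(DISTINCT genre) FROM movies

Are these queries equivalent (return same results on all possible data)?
No, not equivalent

Query 1 returns: [(5,)]
Query 2 returns: [(2,)]

Reason: COUNT(*) counts rows, COUNT(DISTINCT genre) counts unique genres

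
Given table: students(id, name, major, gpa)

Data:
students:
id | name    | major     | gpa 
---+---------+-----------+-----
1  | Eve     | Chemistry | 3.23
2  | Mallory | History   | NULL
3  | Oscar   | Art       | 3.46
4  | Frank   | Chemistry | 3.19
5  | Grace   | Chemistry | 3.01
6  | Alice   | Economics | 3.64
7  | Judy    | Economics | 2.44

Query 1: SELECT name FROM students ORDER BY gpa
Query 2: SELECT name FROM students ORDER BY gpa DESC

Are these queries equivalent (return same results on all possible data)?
No, not equivalent

Query 1 returns: [('Mallory',), ('Judy',), ('Grace',), ('Frank',), ('Eve',), ('Oscar',), ('Alice',)]
Query 2 returns: [('Alice',), ('Oscar',), ('Eve',), ('Frank',), ('Grace',), ('Judy',), ('Mallory',)]

Reason: ASC vs DESC gives opposite ordering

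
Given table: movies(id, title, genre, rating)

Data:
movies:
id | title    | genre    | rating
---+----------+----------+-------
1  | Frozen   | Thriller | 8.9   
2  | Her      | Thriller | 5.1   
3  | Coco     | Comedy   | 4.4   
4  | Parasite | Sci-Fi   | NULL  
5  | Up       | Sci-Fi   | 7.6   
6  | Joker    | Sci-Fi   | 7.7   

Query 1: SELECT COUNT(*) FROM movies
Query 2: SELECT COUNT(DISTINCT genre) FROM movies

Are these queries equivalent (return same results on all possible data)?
No, not equivalent

Query 1 returns: [(6,)]
Query 2 returns: [(3,)]

Reason: COUNT(*) counts rows, COUNT(DISTINCT genre) counts unique genres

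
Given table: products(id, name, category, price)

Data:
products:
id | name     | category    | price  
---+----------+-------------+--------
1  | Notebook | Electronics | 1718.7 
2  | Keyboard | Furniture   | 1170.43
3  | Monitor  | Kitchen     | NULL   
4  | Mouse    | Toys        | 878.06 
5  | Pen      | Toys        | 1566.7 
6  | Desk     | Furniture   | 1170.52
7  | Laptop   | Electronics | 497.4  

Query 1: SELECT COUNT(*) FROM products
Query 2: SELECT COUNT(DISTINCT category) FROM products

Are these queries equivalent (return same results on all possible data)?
No, not equivalent

Query 1 returns: [(7,)]
Query 2 returns: [(4,)]

Reason: COUNT(*) counts rows, COUNT(DISTINCT category) counts unique categorys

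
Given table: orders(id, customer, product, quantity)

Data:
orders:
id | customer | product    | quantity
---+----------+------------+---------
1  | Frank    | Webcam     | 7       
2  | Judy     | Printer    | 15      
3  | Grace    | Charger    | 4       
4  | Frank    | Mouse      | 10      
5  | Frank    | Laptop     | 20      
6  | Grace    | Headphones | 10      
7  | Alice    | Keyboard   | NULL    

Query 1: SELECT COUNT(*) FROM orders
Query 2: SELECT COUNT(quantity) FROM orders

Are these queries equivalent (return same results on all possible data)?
No, not equivalent

Query 1 returns: [(7,)]
Query 2 returns: [(6,)]

Reason: COUNT(*) includes NULLs, COUNT(column) excludes them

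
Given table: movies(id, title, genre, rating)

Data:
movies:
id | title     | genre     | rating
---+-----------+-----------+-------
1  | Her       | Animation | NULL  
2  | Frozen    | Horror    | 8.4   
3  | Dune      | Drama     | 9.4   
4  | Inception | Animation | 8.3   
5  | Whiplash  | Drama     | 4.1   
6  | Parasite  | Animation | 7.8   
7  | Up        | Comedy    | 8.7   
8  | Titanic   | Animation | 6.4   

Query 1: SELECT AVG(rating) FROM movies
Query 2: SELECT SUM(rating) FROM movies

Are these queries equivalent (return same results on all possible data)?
No, not equivalent

Query 1 returns: [(7.585714285714286,)]
Query 2 returns: [(53.1,)]

Reason: AVG vs SUM give different aggregate values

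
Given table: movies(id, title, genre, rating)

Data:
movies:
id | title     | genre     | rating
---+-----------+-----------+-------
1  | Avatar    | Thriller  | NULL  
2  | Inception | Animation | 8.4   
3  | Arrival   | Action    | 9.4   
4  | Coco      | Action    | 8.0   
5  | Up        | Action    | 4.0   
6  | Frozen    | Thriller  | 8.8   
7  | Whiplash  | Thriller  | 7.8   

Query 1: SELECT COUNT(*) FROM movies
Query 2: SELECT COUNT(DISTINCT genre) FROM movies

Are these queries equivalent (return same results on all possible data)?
No, not equivalent

Query 1 returns: [(7,)]
Query 2 returns: [(3,)]

Reason: COUNT(*) counts rows, COUNT(DISTINCT genre) counts unique genres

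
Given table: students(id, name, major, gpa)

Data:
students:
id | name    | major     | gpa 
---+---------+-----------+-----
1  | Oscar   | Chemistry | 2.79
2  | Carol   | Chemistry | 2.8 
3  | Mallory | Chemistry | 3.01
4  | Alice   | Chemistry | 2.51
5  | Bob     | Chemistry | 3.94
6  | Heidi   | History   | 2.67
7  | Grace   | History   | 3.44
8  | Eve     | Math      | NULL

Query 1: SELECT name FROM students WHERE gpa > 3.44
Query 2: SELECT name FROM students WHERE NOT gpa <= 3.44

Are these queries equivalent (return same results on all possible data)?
Yes, equivalent

Both queries return: [('Bob',)]

Reason: Both filter gpa > 3.44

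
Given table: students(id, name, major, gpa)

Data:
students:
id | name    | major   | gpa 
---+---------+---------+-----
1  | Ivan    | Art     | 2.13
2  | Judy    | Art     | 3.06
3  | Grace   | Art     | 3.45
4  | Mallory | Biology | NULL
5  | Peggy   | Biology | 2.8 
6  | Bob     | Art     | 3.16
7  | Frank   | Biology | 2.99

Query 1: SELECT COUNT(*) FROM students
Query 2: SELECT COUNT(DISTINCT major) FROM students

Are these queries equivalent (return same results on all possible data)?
No, not equivalent

Query 1 returns: [(7,)]
Query 2 returns: [(2,)]

Reason: COUNT(*) counts rows, COUNT(DISTINCT major) counts unique majors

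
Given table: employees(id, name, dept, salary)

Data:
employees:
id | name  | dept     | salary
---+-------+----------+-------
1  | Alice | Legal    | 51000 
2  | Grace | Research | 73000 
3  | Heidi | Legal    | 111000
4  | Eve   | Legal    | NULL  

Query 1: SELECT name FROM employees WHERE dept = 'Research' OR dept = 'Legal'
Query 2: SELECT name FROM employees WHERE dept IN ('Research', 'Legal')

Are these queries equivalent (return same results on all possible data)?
Yes, equivalent

Both queries return: [('Alice',), ('Eve',), ('Grace',), ('Heidi',)]

Reason: OR vs IN are equivalent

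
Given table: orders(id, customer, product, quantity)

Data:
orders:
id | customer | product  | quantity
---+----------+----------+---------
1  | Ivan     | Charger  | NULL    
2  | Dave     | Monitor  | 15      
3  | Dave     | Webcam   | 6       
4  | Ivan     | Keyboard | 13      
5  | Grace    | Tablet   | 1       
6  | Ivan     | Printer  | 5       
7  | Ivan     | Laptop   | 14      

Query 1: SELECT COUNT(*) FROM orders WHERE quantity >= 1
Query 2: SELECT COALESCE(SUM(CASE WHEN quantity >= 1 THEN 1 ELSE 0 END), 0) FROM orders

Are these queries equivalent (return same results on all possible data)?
Yes, equivalent

Both queries return: [(6,)]

Reason: COUNT with WHERE vs conditional SUM (COALESCE handles empty-table NULL)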